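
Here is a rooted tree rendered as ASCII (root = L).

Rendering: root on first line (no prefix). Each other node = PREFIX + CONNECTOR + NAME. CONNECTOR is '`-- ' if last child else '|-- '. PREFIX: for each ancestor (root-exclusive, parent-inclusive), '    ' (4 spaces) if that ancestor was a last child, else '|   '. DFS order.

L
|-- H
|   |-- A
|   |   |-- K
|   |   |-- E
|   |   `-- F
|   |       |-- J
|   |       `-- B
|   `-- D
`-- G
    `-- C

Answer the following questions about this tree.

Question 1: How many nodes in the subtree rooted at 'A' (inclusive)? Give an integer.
Answer: 6

Derivation:
Subtree rooted at A contains: A, B, E, F, J, K
Count = 6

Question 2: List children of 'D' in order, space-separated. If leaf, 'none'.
Answer: none

Derivation:
Node D's children (from adjacency): (leaf)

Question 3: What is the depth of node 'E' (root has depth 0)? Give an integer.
Path from root to E: L -> H -> A -> E
Depth = number of edges = 3

Answer: 3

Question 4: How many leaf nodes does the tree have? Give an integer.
Answer: 6

Derivation:
Leaves (nodes with no children): B, C, D, E, J, K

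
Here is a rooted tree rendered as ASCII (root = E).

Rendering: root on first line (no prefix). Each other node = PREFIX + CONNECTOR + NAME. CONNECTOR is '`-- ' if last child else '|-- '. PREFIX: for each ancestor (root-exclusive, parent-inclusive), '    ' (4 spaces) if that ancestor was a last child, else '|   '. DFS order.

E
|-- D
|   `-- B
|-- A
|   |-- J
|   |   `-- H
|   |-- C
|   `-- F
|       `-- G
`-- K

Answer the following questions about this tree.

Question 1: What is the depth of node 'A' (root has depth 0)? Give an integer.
Path from root to A: E -> A
Depth = number of edges = 1

Answer: 1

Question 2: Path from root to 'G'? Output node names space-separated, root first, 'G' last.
Walk down from root: E -> A -> F -> G

Answer: E A F G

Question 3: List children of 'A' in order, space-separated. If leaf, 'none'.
Answer: J C F

Derivation:
Node A's children (from adjacency): J, C, F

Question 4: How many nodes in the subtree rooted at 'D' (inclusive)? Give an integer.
Answer: 2

Derivation:
Subtree rooted at D contains: B, D
Count = 2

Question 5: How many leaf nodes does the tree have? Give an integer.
Answer: 5

Derivation:
Leaves (nodes with no children): B, C, G, H, K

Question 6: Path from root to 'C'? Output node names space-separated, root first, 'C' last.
Answer: E A C

Derivation:
Walk down from root: E -> A -> C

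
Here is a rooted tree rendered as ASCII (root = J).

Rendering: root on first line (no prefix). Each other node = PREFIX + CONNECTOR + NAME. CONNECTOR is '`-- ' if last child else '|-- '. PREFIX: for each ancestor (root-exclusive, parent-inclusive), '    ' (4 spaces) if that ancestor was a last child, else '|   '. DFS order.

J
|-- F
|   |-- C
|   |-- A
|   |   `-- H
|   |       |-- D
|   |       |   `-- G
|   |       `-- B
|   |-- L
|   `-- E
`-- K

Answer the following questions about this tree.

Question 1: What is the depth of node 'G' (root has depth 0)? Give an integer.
Path from root to G: J -> F -> A -> H -> D -> G
Depth = number of edges = 5

Answer: 5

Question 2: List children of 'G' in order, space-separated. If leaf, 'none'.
Node G's children (from adjacency): (leaf)

Answer: none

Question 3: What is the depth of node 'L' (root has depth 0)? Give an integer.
Answer: 2

Derivation:
Path from root to L: J -> F -> L
Depth = number of edges = 2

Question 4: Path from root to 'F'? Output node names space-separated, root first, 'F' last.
Answer: J F

Derivation:
Walk down from root: J -> F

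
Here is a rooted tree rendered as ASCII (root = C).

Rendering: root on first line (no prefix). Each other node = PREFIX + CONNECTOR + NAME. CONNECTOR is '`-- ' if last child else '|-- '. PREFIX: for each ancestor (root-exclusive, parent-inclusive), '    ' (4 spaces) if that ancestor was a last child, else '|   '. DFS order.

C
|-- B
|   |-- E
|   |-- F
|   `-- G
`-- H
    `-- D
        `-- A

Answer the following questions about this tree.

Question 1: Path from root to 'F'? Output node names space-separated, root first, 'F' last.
Answer: C B F

Derivation:
Walk down from root: C -> B -> F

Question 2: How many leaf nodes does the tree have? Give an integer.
Answer: 4

Derivation:
Leaves (nodes with no children): A, E, F, G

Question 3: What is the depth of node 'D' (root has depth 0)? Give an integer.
Path from root to D: C -> H -> D
Depth = number of edges = 2

Answer: 2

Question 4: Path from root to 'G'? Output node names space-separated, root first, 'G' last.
Walk down from root: C -> B -> G

Answer: C B G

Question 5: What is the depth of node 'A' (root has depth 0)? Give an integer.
Path from root to A: C -> H -> D -> A
Depth = number of edges = 3

Answer: 3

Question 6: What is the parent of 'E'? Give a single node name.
Scan adjacency: E appears as child of B

Answer: B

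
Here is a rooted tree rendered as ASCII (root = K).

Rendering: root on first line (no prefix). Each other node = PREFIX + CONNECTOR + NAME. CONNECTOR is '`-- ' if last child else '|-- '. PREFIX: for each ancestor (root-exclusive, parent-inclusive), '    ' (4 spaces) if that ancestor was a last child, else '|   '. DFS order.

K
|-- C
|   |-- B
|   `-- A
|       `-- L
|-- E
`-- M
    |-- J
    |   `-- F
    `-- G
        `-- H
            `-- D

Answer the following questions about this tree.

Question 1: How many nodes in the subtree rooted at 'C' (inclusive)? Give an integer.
Subtree rooted at C contains: A, B, C, L
Count = 4

Answer: 4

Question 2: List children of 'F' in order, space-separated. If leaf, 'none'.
Node F's children (from adjacency): (leaf)

Answer: none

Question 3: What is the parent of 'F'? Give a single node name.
Scan adjacency: F appears as child of J

Answer: J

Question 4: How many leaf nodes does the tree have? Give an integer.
Answer: 5

Derivation:
Leaves (nodes with no children): B, D, E, F, L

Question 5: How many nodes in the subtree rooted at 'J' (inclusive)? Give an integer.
Answer: 2

Derivation:
Subtree rooted at J contains: F, J
Count = 2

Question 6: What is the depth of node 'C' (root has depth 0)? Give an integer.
Answer: 1

Derivation:
Path from root to C: K -> C
Depth = number of edges = 1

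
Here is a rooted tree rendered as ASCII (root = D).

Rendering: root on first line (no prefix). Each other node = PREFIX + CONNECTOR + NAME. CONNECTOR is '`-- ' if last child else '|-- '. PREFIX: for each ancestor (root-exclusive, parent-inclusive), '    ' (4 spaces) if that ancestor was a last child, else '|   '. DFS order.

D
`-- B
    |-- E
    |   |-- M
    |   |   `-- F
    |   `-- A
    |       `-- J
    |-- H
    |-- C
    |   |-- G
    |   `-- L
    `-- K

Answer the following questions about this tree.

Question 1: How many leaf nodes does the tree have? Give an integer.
Answer: 6

Derivation:
Leaves (nodes with no children): F, G, H, J, K, L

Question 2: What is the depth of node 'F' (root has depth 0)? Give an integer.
Path from root to F: D -> B -> E -> M -> F
Depth = number of edges = 4

Answer: 4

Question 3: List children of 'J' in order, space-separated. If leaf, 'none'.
Node J's children (from adjacency): (leaf)

Answer: none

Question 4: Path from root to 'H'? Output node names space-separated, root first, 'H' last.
Answer: D B H

Derivation:
Walk down from root: D -> B -> H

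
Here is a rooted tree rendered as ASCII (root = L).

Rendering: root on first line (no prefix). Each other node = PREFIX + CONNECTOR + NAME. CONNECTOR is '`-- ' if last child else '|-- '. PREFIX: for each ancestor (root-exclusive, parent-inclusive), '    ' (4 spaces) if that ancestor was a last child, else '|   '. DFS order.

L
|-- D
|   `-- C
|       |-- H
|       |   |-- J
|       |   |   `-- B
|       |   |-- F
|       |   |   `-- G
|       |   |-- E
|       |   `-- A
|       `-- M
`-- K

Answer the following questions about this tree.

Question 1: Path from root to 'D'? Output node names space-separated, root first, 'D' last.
Answer: L D

Derivation:
Walk down from root: L -> D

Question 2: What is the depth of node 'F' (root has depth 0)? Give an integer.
Answer: 4

Derivation:
Path from root to F: L -> D -> C -> H -> F
Depth = number of edges = 4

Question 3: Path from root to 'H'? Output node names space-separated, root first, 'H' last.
Walk down from root: L -> D -> C -> H

Answer: L D C H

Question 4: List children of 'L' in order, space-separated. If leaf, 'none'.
Answer: D K

Derivation:
Node L's children (from adjacency): D, K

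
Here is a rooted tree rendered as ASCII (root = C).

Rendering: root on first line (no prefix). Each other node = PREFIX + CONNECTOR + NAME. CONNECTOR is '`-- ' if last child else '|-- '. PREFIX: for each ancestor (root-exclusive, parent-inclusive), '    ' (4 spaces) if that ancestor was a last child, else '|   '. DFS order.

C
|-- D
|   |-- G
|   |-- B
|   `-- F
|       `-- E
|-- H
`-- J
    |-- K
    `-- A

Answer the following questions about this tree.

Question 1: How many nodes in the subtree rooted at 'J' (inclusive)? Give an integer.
Subtree rooted at J contains: A, J, K
Count = 3

Answer: 3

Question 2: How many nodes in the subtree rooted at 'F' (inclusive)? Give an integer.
Subtree rooted at F contains: E, F
Count = 2

Answer: 2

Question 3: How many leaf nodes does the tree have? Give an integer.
Answer: 6

Derivation:
Leaves (nodes with no children): A, B, E, G, H, K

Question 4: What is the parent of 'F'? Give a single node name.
Answer: D

Derivation:
Scan adjacency: F appears as child of D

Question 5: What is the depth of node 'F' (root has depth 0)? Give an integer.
Answer: 2

Derivation:
Path from root to F: C -> D -> F
Depth = number of edges = 2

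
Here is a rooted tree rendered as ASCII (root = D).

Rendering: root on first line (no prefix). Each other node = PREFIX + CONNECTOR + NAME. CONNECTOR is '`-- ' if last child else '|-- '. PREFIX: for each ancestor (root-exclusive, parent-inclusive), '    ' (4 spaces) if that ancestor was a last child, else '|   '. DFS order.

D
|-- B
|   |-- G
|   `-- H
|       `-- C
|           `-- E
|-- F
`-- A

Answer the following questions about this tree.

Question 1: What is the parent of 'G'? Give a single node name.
Answer: B

Derivation:
Scan adjacency: G appears as child of B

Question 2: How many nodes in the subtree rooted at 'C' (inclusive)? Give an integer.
Answer: 2

Derivation:
Subtree rooted at C contains: C, E
Count = 2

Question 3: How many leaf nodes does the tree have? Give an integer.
Leaves (nodes with no children): A, E, F, G

Answer: 4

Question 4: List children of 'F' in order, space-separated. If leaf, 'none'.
Node F's children (from adjacency): (leaf)

Answer: none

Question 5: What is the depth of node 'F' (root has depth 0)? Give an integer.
Answer: 1

Derivation:
Path from root to F: D -> F
Depth = number of edges = 1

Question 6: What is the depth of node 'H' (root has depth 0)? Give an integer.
Path from root to H: D -> B -> H
Depth = number of edges = 2

Answer: 2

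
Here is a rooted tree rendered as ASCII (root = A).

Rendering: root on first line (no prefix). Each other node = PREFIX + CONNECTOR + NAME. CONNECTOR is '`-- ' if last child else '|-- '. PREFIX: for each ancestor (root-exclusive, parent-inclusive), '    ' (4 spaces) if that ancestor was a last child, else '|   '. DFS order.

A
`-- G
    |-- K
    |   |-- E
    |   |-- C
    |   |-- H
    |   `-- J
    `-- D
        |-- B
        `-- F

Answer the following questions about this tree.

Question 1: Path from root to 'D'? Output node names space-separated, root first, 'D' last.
Walk down from root: A -> G -> D

Answer: A G D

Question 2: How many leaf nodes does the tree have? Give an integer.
Leaves (nodes with no children): B, C, E, F, H, J

Answer: 6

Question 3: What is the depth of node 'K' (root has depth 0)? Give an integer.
Path from root to K: A -> G -> K
Depth = number of edges = 2

Answer: 2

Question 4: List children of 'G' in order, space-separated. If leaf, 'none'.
Answer: K D

Derivation:
Node G's children (from adjacency): K, D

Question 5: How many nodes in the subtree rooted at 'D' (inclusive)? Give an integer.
Subtree rooted at D contains: B, D, F
Count = 3

Answer: 3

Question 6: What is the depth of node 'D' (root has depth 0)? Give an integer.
Path from root to D: A -> G -> D
Depth = number of edges = 2

Answer: 2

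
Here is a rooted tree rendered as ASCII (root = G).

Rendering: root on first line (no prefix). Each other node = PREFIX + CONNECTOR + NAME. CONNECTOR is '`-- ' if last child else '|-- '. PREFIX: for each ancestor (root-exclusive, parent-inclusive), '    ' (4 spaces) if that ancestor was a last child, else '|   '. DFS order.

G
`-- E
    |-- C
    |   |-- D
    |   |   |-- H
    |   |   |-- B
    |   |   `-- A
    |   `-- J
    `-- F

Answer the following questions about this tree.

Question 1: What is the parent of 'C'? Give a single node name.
Scan adjacency: C appears as child of E

Answer: E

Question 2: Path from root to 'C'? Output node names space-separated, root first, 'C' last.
Answer: G E C

Derivation:
Walk down from root: G -> E -> C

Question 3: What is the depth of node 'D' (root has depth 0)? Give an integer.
Answer: 3

Derivation:
Path from root to D: G -> E -> C -> D
Depth = number of edges = 3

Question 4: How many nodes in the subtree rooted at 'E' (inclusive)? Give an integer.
Answer: 8

Derivation:
Subtree rooted at E contains: A, B, C, D, E, F, H, J
Count = 8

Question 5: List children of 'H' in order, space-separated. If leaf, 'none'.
Node H's children (from adjacency): (leaf)

Answer: none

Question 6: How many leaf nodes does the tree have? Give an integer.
Answer: 5

Derivation:
Leaves (nodes with no children): A, B, F, H, J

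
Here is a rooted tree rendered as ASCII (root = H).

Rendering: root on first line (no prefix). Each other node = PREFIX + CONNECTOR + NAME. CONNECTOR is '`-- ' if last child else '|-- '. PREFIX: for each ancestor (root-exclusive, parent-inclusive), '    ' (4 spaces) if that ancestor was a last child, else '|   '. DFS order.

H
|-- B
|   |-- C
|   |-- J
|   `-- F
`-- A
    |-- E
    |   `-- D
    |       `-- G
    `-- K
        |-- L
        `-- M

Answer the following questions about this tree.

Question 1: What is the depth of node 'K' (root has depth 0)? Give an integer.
Answer: 2

Derivation:
Path from root to K: H -> A -> K
Depth = number of edges = 2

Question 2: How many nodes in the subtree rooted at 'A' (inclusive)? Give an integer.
Answer: 7

Derivation:
Subtree rooted at A contains: A, D, E, G, K, L, M
Count = 7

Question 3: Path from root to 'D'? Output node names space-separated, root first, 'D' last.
Answer: H A E D

Derivation:
Walk down from root: H -> A -> E -> D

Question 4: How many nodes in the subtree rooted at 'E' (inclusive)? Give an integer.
Answer: 3

Derivation:
Subtree rooted at E contains: D, E, G
Count = 3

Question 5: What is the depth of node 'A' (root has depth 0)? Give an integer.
Path from root to A: H -> A
Depth = number of edges = 1

Answer: 1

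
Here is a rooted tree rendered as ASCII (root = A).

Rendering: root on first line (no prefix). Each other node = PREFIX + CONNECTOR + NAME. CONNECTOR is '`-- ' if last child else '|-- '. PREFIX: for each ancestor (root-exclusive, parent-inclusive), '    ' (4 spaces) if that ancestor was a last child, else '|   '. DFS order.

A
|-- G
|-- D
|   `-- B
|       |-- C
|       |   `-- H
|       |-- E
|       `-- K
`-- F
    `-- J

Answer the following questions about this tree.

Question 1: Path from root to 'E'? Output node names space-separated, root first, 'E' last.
Walk down from root: A -> D -> B -> E

Answer: A D B E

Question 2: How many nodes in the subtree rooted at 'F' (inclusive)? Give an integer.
Answer: 2

Derivation:
Subtree rooted at F contains: F, J
Count = 2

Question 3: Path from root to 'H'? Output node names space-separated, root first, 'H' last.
Answer: A D B C H

Derivation:
Walk down from root: A -> D -> B -> C -> H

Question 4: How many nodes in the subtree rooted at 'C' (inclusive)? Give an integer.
Subtree rooted at C contains: C, H
Count = 2

Answer: 2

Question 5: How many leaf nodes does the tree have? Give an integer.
Leaves (nodes with no children): E, G, H, J, K

Answer: 5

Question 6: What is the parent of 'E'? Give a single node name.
Scan adjacency: E appears as child of B

Answer: B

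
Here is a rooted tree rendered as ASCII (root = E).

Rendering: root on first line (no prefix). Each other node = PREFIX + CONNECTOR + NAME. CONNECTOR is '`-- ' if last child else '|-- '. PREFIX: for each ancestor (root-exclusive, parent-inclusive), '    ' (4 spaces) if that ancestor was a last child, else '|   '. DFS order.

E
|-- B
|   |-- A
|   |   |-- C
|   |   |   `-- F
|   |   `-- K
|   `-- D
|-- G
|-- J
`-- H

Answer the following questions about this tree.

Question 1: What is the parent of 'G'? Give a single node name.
Answer: E

Derivation:
Scan adjacency: G appears as child of E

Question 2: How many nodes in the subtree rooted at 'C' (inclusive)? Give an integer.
Answer: 2

Derivation:
Subtree rooted at C contains: C, F
Count = 2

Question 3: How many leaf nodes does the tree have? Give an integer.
Answer: 6

Derivation:
Leaves (nodes with no children): D, F, G, H, J, K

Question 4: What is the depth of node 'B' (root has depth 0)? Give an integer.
Answer: 1

Derivation:
Path from root to B: E -> B
Depth = number of edges = 1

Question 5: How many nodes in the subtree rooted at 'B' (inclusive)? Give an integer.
Answer: 6

Derivation:
Subtree rooted at B contains: A, B, C, D, F, K
Count = 6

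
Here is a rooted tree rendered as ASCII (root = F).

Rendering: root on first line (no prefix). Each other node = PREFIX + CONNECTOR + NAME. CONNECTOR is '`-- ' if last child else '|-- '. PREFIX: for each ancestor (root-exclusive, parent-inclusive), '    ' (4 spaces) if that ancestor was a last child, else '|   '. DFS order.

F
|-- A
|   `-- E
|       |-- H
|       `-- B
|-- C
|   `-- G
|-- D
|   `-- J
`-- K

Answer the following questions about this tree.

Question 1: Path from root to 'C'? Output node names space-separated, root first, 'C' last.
Answer: F C

Derivation:
Walk down from root: F -> C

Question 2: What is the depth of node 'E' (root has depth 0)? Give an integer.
Answer: 2

Derivation:
Path from root to E: F -> A -> E
Depth = number of edges = 2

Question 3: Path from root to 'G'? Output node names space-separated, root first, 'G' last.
Walk down from root: F -> C -> G

Answer: F C G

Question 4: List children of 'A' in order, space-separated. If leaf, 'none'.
Node A's children (from adjacency): E

Answer: E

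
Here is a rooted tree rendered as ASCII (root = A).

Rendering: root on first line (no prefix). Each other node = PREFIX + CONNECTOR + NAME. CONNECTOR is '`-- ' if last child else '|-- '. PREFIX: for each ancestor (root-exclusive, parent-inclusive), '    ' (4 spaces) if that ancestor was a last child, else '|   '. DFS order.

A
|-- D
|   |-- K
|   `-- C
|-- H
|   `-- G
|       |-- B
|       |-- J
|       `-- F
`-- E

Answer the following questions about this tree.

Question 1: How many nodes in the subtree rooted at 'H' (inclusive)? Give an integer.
Subtree rooted at H contains: B, F, G, H, J
Count = 5

Answer: 5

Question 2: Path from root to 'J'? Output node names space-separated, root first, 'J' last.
Walk down from root: A -> H -> G -> J

Answer: A H G J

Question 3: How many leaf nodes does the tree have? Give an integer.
Answer: 6

Derivation:
Leaves (nodes with no children): B, C, E, F, J, K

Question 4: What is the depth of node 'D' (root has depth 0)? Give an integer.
Answer: 1

Derivation:
Path from root to D: A -> D
Depth = number of edges = 1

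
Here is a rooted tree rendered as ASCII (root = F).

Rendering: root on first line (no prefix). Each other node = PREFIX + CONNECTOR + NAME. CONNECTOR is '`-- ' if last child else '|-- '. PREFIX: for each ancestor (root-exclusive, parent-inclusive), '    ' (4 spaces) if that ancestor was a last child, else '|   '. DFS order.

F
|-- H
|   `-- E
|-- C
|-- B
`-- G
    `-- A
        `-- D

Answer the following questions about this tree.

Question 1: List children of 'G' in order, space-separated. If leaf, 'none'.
Node G's children (from adjacency): A

Answer: A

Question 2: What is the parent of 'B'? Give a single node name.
Scan adjacency: B appears as child of F

Answer: F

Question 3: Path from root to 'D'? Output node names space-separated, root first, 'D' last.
Walk down from root: F -> G -> A -> D

Answer: F G A D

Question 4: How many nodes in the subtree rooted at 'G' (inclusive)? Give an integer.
Subtree rooted at G contains: A, D, G
Count = 3

Answer: 3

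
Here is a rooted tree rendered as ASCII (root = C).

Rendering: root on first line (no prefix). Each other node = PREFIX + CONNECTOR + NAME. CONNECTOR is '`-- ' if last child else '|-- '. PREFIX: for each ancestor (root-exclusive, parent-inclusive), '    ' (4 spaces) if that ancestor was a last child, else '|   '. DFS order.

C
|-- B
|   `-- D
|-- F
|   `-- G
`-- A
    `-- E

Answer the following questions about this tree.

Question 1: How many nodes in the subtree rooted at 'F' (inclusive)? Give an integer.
Answer: 2

Derivation:
Subtree rooted at F contains: F, G
Count = 2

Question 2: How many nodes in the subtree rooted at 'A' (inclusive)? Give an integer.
Answer: 2

Derivation:
Subtree rooted at A contains: A, E
Count = 2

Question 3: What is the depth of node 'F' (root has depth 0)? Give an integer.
Answer: 1

Derivation:
Path from root to F: C -> F
Depth = number of edges = 1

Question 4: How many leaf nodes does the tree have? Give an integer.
Leaves (nodes with no children): D, E, G

Answer: 3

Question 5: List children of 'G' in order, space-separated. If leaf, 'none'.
Node G's children (from adjacency): (leaf)

Answer: none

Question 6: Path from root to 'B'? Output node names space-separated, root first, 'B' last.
Answer: C B

Derivation:
Walk down from root: C -> B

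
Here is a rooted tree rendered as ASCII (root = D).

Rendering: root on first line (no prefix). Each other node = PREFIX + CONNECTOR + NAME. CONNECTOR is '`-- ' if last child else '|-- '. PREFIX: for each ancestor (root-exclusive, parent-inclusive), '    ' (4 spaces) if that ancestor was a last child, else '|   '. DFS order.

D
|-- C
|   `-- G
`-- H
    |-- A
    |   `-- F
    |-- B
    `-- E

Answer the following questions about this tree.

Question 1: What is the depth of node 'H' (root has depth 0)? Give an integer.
Answer: 1

Derivation:
Path from root to H: D -> H
Depth = number of edges = 1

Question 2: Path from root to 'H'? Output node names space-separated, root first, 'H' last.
Answer: D H

Derivation:
Walk down from root: D -> H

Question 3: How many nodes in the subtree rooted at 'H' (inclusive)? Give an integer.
Answer: 5

Derivation:
Subtree rooted at H contains: A, B, E, F, H
Count = 5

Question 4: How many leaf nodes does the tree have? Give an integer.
Answer: 4

Derivation:
Leaves (nodes with no children): B, E, F, G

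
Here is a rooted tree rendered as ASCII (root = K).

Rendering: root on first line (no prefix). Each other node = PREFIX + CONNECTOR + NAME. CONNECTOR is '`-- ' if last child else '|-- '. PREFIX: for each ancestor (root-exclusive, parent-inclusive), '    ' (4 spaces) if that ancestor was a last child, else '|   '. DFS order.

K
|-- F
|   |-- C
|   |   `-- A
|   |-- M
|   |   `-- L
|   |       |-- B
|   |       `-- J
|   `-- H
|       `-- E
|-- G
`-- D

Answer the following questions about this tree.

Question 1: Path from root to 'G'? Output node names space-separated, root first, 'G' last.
Walk down from root: K -> G

Answer: K G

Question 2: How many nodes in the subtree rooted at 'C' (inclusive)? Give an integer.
Answer: 2

Derivation:
Subtree rooted at C contains: A, C
Count = 2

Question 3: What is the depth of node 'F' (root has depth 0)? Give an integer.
Path from root to F: K -> F
Depth = number of edges = 1

Answer: 1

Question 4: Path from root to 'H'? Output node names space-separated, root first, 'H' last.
Walk down from root: K -> F -> H

Answer: K F H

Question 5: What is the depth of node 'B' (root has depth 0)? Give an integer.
Path from root to B: K -> F -> M -> L -> B
Depth = number of edges = 4

Answer: 4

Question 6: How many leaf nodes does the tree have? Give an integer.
Answer: 6

Derivation:
Leaves (nodes with no children): A, B, D, E, G, J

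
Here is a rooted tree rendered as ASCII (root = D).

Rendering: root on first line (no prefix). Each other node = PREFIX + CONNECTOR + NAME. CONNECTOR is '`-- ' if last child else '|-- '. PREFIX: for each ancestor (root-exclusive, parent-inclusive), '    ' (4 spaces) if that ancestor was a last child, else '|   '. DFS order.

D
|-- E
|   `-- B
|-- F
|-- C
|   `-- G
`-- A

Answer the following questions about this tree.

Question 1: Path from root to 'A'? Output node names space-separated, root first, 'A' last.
Walk down from root: D -> A

Answer: D A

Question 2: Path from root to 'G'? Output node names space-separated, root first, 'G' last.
Answer: D C G

Derivation:
Walk down from root: D -> C -> G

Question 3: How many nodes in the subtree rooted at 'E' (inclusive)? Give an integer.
Answer: 2

Derivation:
Subtree rooted at E contains: B, E
Count = 2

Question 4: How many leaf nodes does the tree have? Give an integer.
Answer: 4

Derivation:
Leaves (nodes with no children): A, B, F, G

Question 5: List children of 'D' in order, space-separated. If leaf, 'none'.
Node D's children (from adjacency): E, F, C, A

Answer: E F C A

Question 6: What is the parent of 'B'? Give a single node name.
Scan adjacency: B appears as child of E

Answer: E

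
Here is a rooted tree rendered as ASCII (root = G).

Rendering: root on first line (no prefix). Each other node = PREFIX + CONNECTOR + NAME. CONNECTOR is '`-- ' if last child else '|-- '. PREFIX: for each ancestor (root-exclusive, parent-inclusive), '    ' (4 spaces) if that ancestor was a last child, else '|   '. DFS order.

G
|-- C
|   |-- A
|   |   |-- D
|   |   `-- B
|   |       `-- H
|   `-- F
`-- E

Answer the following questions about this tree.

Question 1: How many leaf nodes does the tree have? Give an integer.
Leaves (nodes with no children): D, E, F, H

Answer: 4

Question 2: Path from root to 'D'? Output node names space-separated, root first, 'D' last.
Walk down from root: G -> C -> A -> D

Answer: G C A D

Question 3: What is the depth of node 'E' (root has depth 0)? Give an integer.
Answer: 1

Derivation:
Path from root to E: G -> E
Depth = number of edges = 1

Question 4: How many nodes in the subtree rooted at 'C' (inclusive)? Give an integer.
Subtree rooted at C contains: A, B, C, D, F, H
Count = 6

Answer: 6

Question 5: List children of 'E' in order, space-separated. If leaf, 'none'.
Node E's children (from adjacency): (leaf)

Answer: none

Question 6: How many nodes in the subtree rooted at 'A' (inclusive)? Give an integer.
Subtree rooted at A contains: A, B, D, H
Count = 4

Answer: 4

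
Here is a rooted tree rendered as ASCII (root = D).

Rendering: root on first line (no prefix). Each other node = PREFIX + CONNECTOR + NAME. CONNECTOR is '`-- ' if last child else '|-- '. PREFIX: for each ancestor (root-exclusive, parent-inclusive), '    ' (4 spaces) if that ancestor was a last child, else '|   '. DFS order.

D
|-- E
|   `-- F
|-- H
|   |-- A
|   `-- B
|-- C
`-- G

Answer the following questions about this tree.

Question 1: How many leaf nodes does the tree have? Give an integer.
Answer: 5

Derivation:
Leaves (nodes with no children): A, B, C, F, G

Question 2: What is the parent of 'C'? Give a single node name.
Scan adjacency: C appears as child of D

Answer: D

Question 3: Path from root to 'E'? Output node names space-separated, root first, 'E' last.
Answer: D E

Derivation:
Walk down from root: D -> E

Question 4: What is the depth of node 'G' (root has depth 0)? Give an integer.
Path from root to G: D -> G
Depth = number of edges = 1

Answer: 1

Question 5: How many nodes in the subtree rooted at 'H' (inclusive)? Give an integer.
Subtree rooted at H contains: A, B, H
Count = 3

Answer: 3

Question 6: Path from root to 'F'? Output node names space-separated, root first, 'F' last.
Answer: D E F

Derivation:
Walk down from root: D -> E -> F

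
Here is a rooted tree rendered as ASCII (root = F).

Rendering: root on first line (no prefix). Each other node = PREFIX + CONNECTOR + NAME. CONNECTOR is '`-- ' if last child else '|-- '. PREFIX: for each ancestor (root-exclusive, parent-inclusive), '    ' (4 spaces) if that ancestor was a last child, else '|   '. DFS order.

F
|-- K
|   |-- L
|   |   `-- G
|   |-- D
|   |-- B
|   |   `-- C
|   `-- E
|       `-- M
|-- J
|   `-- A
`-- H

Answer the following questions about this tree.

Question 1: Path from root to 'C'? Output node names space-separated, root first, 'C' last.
Walk down from root: F -> K -> B -> C

Answer: F K B C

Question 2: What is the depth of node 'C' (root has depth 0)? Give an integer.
Path from root to C: F -> K -> B -> C
Depth = number of edges = 3

Answer: 3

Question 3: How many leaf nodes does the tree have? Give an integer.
Answer: 6

Derivation:
Leaves (nodes with no children): A, C, D, G, H, M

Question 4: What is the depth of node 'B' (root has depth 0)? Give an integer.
Answer: 2

Derivation:
Path from root to B: F -> K -> B
Depth = number of edges = 2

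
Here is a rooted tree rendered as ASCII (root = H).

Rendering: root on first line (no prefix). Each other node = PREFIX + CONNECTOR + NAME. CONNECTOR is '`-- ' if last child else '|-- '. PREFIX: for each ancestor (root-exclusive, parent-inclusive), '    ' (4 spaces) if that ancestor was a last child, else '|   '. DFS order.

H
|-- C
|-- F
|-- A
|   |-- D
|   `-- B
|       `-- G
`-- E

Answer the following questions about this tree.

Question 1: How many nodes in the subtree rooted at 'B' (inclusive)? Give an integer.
Answer: 2

Derivation:
Subtree rooted at B contains: B, G
Count = 2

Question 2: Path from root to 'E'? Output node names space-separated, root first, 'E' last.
Walk down from root: H -> E

Answer: H E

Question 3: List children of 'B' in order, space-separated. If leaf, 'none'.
Node B's children (from adjacency): G

Answer: G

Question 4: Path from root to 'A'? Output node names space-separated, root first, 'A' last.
Answer: H A

Derivation:
Walk down from root: H -> A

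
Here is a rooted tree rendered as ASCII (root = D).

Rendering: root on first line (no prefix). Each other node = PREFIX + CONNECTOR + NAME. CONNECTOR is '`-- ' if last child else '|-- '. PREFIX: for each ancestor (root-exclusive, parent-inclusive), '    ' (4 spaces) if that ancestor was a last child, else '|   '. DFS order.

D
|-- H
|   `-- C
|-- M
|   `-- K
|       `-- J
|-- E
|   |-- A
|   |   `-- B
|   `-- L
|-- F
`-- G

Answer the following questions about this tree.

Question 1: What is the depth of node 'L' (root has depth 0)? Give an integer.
Path from root to L: D -> E -> L
Depth = number of edges = 2

Answer: 2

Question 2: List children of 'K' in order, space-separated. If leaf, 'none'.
Node K's children (from adjacency): J

Answer: J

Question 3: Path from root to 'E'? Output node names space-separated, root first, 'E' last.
Answer: D E

Derivation:
Walk down from root: D -> E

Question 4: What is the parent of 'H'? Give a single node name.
Answer: D

Derivation:
Scan adjacency: H appears as child of D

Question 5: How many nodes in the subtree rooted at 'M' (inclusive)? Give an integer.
Answer: 3

Derivation:
Subtree rooted at M contains: J, K, M
Count = 3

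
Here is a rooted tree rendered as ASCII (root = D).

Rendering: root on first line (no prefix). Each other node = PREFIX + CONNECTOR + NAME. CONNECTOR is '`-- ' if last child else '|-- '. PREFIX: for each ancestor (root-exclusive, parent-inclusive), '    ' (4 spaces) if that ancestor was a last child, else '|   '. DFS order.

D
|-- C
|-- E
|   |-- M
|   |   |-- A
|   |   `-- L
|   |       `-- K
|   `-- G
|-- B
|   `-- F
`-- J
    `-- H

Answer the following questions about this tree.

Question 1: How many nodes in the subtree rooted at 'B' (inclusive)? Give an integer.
Answer: 2

Derivation:
Subtree rooted at B contains: B, F
Count = 2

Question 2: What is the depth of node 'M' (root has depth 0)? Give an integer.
Path from root to M: D -> E -> M
Depth = number of edges = 2

Answer: 2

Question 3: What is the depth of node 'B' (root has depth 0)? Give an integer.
Path from root to B: D -> B
Depth = number of edges = 1

Answer: 1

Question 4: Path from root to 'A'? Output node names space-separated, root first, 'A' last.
Walk down from root: D -> E -> M -> A

Answer: D E M A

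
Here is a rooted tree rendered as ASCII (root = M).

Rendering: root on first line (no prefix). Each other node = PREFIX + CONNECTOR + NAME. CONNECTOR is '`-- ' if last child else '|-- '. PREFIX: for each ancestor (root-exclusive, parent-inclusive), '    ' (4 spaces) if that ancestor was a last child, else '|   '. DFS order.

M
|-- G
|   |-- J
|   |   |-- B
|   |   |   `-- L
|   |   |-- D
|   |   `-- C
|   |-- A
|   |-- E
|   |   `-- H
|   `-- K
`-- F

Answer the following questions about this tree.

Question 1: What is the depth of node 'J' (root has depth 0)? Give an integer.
Answer: 2

Derivation:
Path from root to J: M -> G -> J
Depth = number of edges = 2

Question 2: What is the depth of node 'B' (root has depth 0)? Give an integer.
Path from root to B: M -> G -> J -> B
Depth = number of edges = 3

Answer: 3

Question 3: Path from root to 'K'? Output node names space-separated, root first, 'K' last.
Walk down from root: M -> G -> K

Answer: M G K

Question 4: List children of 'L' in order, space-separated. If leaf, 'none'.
Node L's children (from adjacency): (leaf)

Answer: none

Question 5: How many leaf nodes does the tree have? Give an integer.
Leaves (nodes with no children): A, C, D, F, H, K, L

Answer: 7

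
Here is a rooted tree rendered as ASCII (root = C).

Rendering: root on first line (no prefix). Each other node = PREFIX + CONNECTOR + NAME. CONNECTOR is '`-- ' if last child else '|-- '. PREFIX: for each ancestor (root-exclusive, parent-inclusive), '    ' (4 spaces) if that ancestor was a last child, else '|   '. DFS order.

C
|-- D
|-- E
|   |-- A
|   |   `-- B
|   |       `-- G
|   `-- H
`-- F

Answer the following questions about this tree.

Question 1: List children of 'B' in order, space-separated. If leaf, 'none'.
Node B's children (from adjacency): G

Answer: G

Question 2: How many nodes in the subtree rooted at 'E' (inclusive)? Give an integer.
Answer: 5

Derivation:
Subtree rooted at E contains: A, B, E, G, H
Count = 5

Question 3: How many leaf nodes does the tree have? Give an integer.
Leaves (nodes with no children): D, F, G, H

Answer: 4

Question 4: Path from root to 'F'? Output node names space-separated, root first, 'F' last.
Answer: C F

Derivation:
Walk down from root: C -> F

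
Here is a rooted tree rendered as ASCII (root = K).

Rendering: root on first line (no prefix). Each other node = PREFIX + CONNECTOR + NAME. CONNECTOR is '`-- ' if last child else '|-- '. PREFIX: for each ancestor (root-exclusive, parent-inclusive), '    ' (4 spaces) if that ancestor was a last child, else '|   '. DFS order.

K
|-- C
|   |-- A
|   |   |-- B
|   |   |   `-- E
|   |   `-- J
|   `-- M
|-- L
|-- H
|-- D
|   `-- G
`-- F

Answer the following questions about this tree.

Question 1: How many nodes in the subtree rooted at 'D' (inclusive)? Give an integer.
Answer: 2

Derivation:
Subtree rooted at D contains: D, G
Count = 2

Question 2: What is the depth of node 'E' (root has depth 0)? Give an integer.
Path from root to E: K -> C -> A -> B -> E
Depth = number of edges = 4

Answer: 4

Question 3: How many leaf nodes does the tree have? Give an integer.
Leaves (nodes with no children): E, F, G, H, J, L, M

Answer: 7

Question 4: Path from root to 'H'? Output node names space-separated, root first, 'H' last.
Answer: K H

Derivation:
Walk down from root: K -> H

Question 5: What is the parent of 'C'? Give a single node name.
Scan adjacency: C appears as child of K

Answer: K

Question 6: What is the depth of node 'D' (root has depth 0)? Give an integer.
Answer: 1

Derivation:
Path from root to D: K -> D
Depth = number of edges = 1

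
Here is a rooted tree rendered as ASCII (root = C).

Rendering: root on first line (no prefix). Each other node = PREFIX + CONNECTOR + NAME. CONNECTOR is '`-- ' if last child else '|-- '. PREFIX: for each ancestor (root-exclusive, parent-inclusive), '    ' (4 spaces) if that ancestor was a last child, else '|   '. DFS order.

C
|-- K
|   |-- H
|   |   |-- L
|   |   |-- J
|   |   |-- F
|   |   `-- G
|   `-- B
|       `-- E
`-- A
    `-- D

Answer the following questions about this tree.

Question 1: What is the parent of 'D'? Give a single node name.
Scan adjacency: D appears as child of A

Answer: A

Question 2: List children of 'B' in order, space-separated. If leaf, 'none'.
Node B's children (from adjacency): E

Answer: E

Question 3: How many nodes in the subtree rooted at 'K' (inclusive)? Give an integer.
Subtree rooted at K contains: B, E, F, G, H, J, K, L
Count = 8

Answer: 8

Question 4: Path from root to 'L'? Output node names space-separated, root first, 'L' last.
Answer: C K H L

Derivation:
Walk down from root: C -> K -> H -> L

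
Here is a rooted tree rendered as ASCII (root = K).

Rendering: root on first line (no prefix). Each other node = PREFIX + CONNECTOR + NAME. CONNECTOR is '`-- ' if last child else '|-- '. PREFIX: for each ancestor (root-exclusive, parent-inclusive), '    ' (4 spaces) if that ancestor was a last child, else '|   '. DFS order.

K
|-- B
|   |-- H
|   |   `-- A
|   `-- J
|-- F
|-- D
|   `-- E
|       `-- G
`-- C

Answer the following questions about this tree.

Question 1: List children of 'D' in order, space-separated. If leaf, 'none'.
Node D's children (from adjacency): E

Answer: E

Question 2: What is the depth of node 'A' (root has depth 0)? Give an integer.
Answer: 3

Derivation:
Path from root to A: K -> B -> H -> A
Depth = number of edges = 3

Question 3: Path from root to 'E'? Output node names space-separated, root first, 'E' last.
Walk down from root: K -> D -> E

Answer: K D E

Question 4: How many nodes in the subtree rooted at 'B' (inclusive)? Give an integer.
Answer: 4

Derivation:
Subtree rooted at B contains: A, B, H, J
Count = 4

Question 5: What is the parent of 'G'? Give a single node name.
Answer: E

Derivation:
Scan adjacency: G appears as child of E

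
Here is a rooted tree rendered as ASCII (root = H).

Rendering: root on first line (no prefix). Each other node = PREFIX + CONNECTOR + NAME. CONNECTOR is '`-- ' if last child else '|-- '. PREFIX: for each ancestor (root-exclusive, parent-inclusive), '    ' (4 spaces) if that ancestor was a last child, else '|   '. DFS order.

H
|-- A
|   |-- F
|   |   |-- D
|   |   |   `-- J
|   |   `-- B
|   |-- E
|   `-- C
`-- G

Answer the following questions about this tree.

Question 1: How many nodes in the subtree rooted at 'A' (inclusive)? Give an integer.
Subtree rooted at A contains: A, B, C, D, E, F, J
Count = 7

Answer: 7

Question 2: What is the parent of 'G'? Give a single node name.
Answer: H

Derivation:
Scan adjacency: G appears as child of H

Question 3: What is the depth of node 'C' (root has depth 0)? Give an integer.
Path from root to C: H -> A -> C
Depth = number of edges = 2

Answer: 2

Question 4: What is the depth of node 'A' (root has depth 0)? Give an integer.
Path from root to A: H -> A
Depth = number of edges = 1

Answer: 1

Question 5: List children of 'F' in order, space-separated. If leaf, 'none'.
Node F's children (from adjacency): D, B

Answer: D B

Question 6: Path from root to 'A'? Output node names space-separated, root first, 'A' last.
Walk down from root: H -> A

Answer: H A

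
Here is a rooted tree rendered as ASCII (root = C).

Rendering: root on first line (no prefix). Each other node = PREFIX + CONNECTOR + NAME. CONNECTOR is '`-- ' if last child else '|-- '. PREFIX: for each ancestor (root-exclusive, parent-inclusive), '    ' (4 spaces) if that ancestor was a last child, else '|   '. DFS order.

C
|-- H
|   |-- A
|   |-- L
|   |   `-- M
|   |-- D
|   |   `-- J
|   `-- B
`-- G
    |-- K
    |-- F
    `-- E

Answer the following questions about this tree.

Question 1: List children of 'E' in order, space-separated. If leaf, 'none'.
Node E's children (from adjacency): (leaf)

Answer: none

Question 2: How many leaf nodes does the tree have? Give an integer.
Answer: 7

Derivation:
Leaves (nodes with no children): A, B, E, F, J, K, M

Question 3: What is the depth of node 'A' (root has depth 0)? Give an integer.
Path from root to A: C -> H -> A
Depth = number of edges = 2

Answer: 2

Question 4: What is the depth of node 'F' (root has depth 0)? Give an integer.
Path from root to F: C -> G -> F
Depth = number of edges = 2

Answer: 2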